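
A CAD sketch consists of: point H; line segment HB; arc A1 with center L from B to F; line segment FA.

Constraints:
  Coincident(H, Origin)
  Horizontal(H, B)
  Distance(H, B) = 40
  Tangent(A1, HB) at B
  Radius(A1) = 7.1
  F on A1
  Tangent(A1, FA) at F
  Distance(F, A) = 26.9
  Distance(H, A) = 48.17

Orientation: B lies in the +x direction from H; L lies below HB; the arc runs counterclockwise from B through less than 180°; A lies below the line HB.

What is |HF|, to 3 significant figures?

33.7

Checks: ∠(LB, BH) = 90.00° ✓; |LB| = 7.100 ✓; |LF| = 7.100 ✓; ∠(LF, FA) = 90.00° ✓; |FA| = 26.90 ✓; |HA| = 48.17 ✓.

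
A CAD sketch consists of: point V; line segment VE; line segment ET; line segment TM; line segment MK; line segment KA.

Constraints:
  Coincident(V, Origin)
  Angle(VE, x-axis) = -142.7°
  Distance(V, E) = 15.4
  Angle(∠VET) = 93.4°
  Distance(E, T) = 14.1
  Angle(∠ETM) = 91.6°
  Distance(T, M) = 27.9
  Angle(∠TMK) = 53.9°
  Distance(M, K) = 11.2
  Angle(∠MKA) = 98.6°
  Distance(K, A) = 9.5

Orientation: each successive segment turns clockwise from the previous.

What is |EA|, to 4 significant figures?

16.28

V is at the origin; VE runs at -142.7° with length 15.4, so E = (-12.25, -9.332). ∠VET = 93.4° gives ET at 130.7° from the x-axis; with |ET| = 14.1, T = (-21.44, 1.357). ∠ETM = 91.6° gives TM at 42.30° from the x-axis; with |TM| = 27.9, M = (-0.8092, 20.13). ∠TMK = 53.9° gives MK at -83.80° from the x-axis; with |MK| = 11.2, K = (0.4004, 9.000). ∠MKA = 98.6° gives KA at -165.2° from the x-axis; with |KA| = 9.5, A = (-8.784, 6.573). Then |EA| = |A − E| = 16.28.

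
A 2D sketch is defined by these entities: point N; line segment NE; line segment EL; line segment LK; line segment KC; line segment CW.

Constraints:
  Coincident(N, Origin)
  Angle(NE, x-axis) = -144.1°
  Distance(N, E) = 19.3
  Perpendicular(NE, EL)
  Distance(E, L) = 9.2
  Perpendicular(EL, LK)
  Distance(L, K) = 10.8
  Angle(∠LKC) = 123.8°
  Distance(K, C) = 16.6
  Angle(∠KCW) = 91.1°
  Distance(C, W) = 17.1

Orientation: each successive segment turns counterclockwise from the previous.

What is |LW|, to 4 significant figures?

24.33

∠LKC = 123.8° gives KC at 92.10° from the x-axis; with |KC| = 16.6, C = (-2.099, 4.152). ∠KCW = 91.1° gives CW at -179.0° from the x-axis; with |CW| = 17.1, W = (-19.20, 3.854). Then |LW| = |W − L| = 24.33.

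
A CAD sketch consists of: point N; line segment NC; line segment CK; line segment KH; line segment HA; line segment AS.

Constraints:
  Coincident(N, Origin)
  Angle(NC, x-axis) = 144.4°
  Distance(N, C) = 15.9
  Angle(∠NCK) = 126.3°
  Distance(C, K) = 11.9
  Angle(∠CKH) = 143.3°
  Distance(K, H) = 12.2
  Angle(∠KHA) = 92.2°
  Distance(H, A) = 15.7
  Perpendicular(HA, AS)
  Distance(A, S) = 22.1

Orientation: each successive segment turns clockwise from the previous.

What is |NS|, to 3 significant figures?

6.48

N is at the origin; NC runs at 144.4° with length 15.9, so C = (-12.9, 9.26). ∠NCK = 126.3° gives CK at 90.7° from the x-axis; with |CK| = 11.9, K = (-13.1, 21.2). ∠CKH = 143.3° gives KH at 54.0° from the x-axis; with |KH| = 12.2, H = (-5.90, 31.0). ∠KHA = 92.2° gives HA at -33.8° from the x-axis; with |HA| = 15.7, A = (7.14, 22.3). The perpendicularity gives AS at right angles to HA, so AS runs at -124°; with |AS| = 22.1, S = (-5.15, 3.93). Then |NS| = |S − N| = 6.48.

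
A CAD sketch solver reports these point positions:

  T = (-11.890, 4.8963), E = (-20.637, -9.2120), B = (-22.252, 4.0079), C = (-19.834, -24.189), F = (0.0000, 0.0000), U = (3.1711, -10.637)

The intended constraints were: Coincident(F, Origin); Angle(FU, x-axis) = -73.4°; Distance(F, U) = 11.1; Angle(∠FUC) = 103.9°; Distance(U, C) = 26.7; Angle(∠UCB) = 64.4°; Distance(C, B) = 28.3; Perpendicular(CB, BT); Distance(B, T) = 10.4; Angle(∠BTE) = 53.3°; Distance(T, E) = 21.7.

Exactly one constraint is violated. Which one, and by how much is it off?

Distance(T, E) = 21.7 — off by 5.10.

F = (0.00, 0.00) ✓; FU at -73.40° ✓; |FU| = 11.10 ✓; ∠FUC = 103.9° ✓; |UC| = 26.70 ✓; ∠UCB = 64.40° ✓; |CB| = 28.30 ✓; ∠(CB, BT) = 90.00° ✓; |BT| = 10.40 ✓; ∠BTE = 53.30° ✓; |TE| = 16.60 ✗.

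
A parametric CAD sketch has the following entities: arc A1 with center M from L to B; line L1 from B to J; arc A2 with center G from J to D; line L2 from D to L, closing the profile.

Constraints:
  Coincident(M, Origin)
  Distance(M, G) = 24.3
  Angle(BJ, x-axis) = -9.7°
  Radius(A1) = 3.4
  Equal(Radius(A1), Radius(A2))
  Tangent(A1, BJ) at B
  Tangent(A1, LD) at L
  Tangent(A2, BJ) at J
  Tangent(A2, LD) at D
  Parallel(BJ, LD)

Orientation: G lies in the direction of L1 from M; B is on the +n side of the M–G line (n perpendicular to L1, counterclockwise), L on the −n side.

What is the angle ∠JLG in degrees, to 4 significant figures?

7.669°

The slot axis is L1's direction at -9.7°, so u = (cos -9.7°, sin -9.7°) = (0.9857, -0.1685) and n = (−sin -9.7°, cos -9.7°) = (0.1685, 0.9857). M is at the origin and G lies 24.3 along u from M, so G = 24.3·u = (23.95, -4.094). Tangency of A1 to both parallel lines with radius 3.4 puts B and L at M ± 3.4·n: B = (0.5729, 3.351), L = (-0.5729, -3.351). Equal radii place J and D the same way about G: J = G + 3.4·n = (24.53, -0.7429), D = G − 3.4·n = (23.38, -7.446). Then cos ∠JLG = LJ·LG / (|LJ||LG|), giving 7.669°.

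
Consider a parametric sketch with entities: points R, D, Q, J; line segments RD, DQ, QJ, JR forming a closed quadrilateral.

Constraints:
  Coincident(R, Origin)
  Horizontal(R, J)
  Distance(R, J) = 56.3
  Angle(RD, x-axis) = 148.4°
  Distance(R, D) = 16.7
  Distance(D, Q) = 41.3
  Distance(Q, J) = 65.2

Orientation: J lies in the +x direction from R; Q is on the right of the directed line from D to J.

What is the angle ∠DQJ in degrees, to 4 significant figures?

80.31°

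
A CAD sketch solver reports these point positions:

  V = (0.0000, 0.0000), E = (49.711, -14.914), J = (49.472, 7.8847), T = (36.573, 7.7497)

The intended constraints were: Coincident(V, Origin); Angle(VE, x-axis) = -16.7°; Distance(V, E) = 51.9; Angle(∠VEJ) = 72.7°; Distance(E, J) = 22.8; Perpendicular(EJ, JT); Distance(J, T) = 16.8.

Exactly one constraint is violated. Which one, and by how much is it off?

Distance(J, T) = 16.8 — off by 3.90.

V = (0.00, 0.00) ✓; VE at -16.70° ✓; |VE| = 51.90 ✓; ∠VEJ = 72.70° ✓; |EJ| = 22.80 ✓; ∠(EJ, JT) = 90.00° ✓; |JT| = 12.90 ✗.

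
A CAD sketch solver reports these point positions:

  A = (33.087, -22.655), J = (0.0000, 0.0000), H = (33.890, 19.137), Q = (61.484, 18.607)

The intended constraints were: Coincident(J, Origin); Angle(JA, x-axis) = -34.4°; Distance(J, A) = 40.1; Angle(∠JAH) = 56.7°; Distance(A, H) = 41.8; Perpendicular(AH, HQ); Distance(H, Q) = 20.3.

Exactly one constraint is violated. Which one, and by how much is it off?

Distance(H, Q) = 20.3 — off by 7.30.

J = (0.00, 0.00) ✓; JA at -34.40° ✓; |JA| = 40.10 ✓; ∠JAH = 56.70° ✓; |AH| = 41.80 ✓; ∠(AH, HQ) = 90.00° ✓; |HQ| = 27.60 ✗.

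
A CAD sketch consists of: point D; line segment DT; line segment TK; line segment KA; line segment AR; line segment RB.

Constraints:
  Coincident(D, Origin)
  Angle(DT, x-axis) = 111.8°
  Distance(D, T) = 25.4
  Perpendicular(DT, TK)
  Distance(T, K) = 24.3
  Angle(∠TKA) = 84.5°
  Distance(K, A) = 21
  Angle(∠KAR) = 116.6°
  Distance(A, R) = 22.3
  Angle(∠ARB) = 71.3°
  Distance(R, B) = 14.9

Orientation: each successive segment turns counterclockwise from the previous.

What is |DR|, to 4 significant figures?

3.830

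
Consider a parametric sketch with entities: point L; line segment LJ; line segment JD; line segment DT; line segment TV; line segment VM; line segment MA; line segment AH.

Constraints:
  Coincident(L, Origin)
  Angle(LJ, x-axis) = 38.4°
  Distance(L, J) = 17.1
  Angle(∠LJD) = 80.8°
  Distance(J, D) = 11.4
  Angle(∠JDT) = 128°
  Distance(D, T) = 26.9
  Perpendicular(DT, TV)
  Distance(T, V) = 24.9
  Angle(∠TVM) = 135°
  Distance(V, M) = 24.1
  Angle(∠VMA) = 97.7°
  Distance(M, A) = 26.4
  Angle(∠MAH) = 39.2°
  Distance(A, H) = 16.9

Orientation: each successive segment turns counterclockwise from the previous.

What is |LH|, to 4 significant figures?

8.457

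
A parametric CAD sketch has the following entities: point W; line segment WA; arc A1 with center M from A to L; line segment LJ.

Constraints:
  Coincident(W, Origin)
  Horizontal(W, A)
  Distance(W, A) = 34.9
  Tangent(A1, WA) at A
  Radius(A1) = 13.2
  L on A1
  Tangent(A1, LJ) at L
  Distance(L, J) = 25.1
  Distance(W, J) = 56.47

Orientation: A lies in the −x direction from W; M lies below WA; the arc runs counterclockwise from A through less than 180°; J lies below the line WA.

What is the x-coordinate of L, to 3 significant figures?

-47.3

Checks: |ML| = 13.20 ✓; ∠(ML, LJ) = 90.00° ✓; |LJ| = 25.10 ✓; |WJ| = 56.47 ✓.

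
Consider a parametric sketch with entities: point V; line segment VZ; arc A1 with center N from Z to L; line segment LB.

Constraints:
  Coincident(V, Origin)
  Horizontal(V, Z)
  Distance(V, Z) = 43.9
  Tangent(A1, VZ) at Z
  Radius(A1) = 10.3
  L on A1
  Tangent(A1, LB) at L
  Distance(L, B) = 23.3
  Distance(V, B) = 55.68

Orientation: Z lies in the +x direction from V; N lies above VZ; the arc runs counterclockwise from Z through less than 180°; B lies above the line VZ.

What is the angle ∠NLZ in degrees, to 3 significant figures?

31.7°

V is at the origin; V and Z share the same y with |VZ| = 43.9 and Z on the +x side, so Z = (43.9, 0.00). Tangency of A1 to VZ means the radius NZ is perpendicular to VZ, so N = Z + (0, 10.3) = (43.9, 10.3). Since NL ⟂ LB (tangency), |NB| = √(10.3² + 23.3²) = 25.5 regardless of where L sits on A1. So B lies on both circle(V, 55.68) and circle(N, 25.5); the above-VZ intersection is B = (42.7, 35.7). L is the foot of the tangent from B: L = (53.1, 14.9).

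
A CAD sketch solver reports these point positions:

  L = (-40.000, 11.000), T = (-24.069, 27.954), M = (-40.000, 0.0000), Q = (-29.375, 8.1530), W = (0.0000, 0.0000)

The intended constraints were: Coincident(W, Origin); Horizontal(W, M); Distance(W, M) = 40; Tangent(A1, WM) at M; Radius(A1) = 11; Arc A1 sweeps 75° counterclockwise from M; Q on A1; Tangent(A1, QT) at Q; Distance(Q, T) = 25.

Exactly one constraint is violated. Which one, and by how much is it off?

Distance(Q, T) = 25 — off by 4.50.

W = (0.00, 0.00) ✓; W.y = 0.00, M.y = 0.00 ✓; |WM| = 40.00 ✓; ∠(LM, MW) = 90.00° ✓; |LM| = 11.00 ✓; bearing(L→Q) − bearing(L→M) = 75.00° ✓; |LQ| = 11.00 ✓; ∠(LQ, QT) = 90.00° ✓; |QT| = 20.50 ✗.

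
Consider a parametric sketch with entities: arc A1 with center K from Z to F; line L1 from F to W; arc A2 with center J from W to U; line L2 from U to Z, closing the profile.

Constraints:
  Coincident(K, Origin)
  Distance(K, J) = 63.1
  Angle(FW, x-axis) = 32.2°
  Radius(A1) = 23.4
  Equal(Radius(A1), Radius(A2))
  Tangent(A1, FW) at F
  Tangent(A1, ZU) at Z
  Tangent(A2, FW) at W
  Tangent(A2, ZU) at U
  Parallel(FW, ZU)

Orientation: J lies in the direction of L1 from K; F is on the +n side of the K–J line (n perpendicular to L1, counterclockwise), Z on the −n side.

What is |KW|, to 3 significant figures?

67.3

The slot axis is L1's direction at 32.2°, so u = (cos 32.2°, sin 32.2°) = (0.846, 0.533) and n = (−sin 32.2°, cos 32.2°) = (-0.533, 0.846). K is at the origin and J lies 63.1 along u from K, so J = 63.1·u = (53.4, 33.6). Tangency of A1 to both parallel lines with radius 23.4 puts F and Z at K ± 23.4·n: F = (-12.5, 19.8), Z = (12.5, -19.8). Equal radii place W and U the same way about J: W = J + 23.4·n = (40.9, 53.4), U = J − 23.4·n = (65.9, 13.8). Then |KW| = |W − K| = 67.3.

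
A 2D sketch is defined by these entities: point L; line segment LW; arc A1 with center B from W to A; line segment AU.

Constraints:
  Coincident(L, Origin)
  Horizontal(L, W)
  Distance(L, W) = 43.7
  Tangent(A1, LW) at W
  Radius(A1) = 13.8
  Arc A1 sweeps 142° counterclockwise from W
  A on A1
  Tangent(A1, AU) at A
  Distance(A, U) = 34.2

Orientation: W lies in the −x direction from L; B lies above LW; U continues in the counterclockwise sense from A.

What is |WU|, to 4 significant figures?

49.31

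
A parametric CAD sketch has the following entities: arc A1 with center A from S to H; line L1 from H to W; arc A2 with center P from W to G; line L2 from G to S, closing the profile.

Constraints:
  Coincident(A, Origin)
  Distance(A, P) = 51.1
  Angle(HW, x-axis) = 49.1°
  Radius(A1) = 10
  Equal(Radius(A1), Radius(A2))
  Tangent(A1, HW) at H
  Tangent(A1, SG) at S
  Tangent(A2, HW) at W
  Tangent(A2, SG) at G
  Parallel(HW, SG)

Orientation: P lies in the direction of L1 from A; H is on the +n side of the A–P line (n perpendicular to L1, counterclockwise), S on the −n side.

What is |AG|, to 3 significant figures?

52.1

Tangency of A1 to both parallel lines with radius 10.0 puts H and S at A ± 10.0·n: H = (-7.56, 6.55), S = (7.56, -6.55). Equal radii place W and G the same way about P: W = P + 10.0·n = (25.9, 45.2), G = P − 10.0·n = (41.0, 32.1). Then |AG| = |G − A| = 52.1.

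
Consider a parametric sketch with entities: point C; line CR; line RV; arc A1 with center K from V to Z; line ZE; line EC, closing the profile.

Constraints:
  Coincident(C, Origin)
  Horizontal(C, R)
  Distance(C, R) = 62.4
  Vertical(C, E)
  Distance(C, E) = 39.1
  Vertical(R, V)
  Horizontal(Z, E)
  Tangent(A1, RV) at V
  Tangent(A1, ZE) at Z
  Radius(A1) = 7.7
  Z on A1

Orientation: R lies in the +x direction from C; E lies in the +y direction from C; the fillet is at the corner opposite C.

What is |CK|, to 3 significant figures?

63.1

CE is vertical with |CE| = 39.1 and E on the +y side, so E = (0.00, 39.1). The virtual corner opposite C is at (62.4, 39.1). A1 meets RV tangentially, so KV is at right angles to RV and tangency of A1 to ZE means the radius KZ is perpendicular to ZE, with radius 7.7, so the center K sits 7.7 in from both sides at K = (54.7, 31.4). Then |CK| = |K − C| = 63.1.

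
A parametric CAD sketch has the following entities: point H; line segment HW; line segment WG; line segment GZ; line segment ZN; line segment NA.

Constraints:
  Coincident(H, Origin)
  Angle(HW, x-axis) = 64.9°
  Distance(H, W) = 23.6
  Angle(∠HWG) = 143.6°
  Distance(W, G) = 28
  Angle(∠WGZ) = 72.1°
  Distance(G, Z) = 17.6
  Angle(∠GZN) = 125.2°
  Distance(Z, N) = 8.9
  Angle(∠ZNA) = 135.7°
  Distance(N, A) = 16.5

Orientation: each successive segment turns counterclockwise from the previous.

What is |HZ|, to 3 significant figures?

41.7

H is at the origin; HW runs at 64.9° with length 23.6, so W = (10.0, 21.4). ∠HWG = 143.6° gives WG at 101° from the x-axis; with |WG| = 28.0, G = (4.52, 48.8). ∠WGZ = 72.1° gives GZ at -151° from the x-axis; with |GZ| = 17.6, Z = (-10.8, 40.2). Then |HZ| = |Z − H| = 41.7.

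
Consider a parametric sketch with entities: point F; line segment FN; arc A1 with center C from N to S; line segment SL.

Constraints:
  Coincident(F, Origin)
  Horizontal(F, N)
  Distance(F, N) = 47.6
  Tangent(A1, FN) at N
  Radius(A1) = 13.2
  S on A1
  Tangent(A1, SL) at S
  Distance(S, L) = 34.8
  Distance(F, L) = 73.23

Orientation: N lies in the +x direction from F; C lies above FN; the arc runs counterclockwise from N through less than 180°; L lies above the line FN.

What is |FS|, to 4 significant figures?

62.57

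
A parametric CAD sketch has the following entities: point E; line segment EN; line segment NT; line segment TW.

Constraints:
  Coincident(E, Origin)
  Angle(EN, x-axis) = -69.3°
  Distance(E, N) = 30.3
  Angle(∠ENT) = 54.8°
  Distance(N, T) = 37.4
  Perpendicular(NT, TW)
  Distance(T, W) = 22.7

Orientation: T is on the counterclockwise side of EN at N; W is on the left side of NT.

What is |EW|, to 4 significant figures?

20.04

E is at the origin; EN runs at -69.3° with length 30.3, so N = 30.3·(cos -69.3°, sin -69.3°) = (10.71, -28.34). ∠ENT = 54.8°, so NT runs at -69.3° + (180° − 54.8°) = 55.90° from the x-axis; with |NT| = 37.4, T = N + 37.4·(cos 55.90°, sin 55.90°) = (31.68, 2.626). NT ⟂ TW; with |TW| = 22.7 on the left of NT, W = T + 22.7·(-0.8281, 0.5606) = (12.88, 15.35). Then |EW| = |W − E| = 20.04.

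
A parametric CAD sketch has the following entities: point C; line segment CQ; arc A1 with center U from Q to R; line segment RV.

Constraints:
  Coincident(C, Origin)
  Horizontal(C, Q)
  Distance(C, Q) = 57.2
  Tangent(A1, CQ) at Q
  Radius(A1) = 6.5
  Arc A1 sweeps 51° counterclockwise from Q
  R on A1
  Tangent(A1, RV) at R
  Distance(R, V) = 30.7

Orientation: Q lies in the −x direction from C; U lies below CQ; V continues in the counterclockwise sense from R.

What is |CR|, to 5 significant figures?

62.298

The tangent condition forces UQ to be normal to CQ, so U = Q + (0, -6.5) = (-57.200, -6.5000). On A1, Q sits at bearing 90° from U; a 51° counterclockwise sweep puts R at bearing 141°, so R = U + 6.5·(cos 141°, sin 141°) = (-62.251, -2.4094). Then |CR| = |R − C| = 62.298.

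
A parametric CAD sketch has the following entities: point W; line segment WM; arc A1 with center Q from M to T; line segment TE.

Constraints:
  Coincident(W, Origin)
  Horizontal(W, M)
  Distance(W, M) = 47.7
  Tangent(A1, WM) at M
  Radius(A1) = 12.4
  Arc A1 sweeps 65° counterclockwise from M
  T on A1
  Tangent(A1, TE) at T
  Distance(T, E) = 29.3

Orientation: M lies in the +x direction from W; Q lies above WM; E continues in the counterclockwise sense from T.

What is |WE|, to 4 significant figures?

78.89

W is at the origin; W and M share the same y with |WM| = 47.7 and M on the +x side, so M = (47.70, 0.000). Since A1 is tangent to WM there, QM ⟂ WM, so Q = M + (0, 12.4) = (47.70, 12.40). On A1, M sits at bearing -90° from Q; a 65° counterclockwise sweep puts T at bearing -25°, so T = Q + 12.4·(cos -25°, sin -25°) = (58.94, 7.160). Since A1 is tangent to TE there, QT ⟂ TE, so TE runs along (−sin -25°, cos -25°); with |TE| = 29.3, E = (71.32, 33.71). Then |WE| = |E − W| = 78.89.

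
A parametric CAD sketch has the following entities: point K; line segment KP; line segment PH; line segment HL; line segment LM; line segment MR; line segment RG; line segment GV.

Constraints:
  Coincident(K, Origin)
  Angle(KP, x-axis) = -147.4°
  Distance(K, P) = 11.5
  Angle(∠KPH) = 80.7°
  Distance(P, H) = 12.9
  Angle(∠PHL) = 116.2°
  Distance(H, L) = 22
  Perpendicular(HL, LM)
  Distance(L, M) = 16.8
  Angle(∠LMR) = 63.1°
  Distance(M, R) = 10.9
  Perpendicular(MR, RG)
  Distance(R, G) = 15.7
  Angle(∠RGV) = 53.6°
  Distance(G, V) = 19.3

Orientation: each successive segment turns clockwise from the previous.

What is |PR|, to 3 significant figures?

18.0

K is at the origin; KP runs at -147.4° with length 11.5, so P = (-9.69, -6.20). ∠KPH = 80.7° gives PH at 113° from the x-axis; with |PH| = 12.9, H = (-14.8, 5.65). ∠PHL = 116.2° gives HL at 49.5° from the x-axis; with |HL| = 22.0, L = (-0.503, 22.4). The perpendicularity gives LM at right angles to HL, so LM runs at -40.5°; with |LM| = 16.8, M = (12.3, 11.5). ∠LMR = 63.1° gives MR at -157° from the x-axis; with |MR| = 10.9, R = (2.21, 7.28). Then |PR| = |R − P| = 18.0.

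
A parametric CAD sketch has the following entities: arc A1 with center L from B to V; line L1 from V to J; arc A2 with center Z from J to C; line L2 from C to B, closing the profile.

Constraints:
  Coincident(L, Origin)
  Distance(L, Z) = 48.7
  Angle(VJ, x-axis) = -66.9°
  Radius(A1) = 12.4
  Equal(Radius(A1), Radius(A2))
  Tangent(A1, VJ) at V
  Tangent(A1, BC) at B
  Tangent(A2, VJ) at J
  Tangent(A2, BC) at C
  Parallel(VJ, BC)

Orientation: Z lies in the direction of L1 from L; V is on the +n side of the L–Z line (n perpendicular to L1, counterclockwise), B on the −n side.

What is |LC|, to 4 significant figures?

50.25

The slot axis is L1's direction at -66.9°, so u = (cos -66.9°, sin -66.9°) = (0.3923, -0.9198) and n = (−sin -66.9°, cos -66.9°) = (0.9198, 0.3923). L is at the origin and Z lies 48.7 along u from L, so Z = 48.7·u = (19.11, -44.80). Tangency of A1 to both parallel lines with radius 12.4 puts V and B at L ± 12.4·n: V = (11.41, 4.865), B = (-11.41, -4.865). Equal radii place J and C the same way about Z: J = Z + 12.4·n = (30.51, -39.93), C = Z − 12.4·n = (7.701, -49.66). Then |LC| = |C − L| = 50.25.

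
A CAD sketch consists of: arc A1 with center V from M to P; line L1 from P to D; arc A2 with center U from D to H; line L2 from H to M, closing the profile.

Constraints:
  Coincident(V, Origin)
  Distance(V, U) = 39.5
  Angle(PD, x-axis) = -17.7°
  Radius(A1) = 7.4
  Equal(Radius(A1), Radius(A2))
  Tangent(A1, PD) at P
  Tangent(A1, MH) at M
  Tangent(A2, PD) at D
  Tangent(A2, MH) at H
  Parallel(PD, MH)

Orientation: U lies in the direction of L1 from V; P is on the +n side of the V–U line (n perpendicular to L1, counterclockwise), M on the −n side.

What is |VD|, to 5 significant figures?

40.187

Tangency of A1 to both parallel lines with radius 7.4 puts P and M at V ± 7.4·n: P = (2.2498, 7.0497), M = (-2.2498, -7.0497). Equal radii place D and H the same way about U: D = U + 7.4·n = (39.880, -4.9596), H = U − 7.4·n = (35.380, -19.059). Then |VD| = |D − V| = 40.187.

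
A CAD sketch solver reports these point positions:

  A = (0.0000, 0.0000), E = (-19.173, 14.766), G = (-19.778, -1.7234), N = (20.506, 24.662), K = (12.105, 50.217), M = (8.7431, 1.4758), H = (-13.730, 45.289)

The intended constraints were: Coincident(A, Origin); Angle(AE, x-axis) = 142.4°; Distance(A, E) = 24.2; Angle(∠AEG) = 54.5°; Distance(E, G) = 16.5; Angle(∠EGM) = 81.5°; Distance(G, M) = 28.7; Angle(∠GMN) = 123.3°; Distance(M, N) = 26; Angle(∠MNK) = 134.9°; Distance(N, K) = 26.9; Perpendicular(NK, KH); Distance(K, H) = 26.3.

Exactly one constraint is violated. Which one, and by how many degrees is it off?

Perpendicular(NK, KH) — off by 7.40°.

A = (0.00, 0.00) ✓; AE at 142.4° ✓; |AE| = 24.20 ✓; ∠AEG = 54.50° ✓; |EG| = 16.50 ✓; ∠EGM = 81.50° ✓; |GM| = 28.70 ✓; ∠GMN = 123.3° ✓; |MN| = 26.00 ✓; ∠MNK = 134.9° ✓; |NK| = 26.90 ✓; ∠(NK, KH) = 82.60° ✗; |KH| = 26.30 ✓.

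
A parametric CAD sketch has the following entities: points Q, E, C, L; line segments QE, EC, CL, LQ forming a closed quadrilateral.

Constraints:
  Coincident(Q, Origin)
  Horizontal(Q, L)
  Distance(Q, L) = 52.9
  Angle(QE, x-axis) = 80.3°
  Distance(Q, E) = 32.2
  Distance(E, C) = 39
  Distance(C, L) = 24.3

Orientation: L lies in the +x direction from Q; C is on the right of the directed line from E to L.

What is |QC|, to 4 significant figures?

28.61

Q is at the origin; Q and L share the same y with |QL| = 52.9 and L in +x, so L = (52.9, 0). QE runs at 80.3° with |QE| = 32.2, so E = (5.425, 31.74). C is determined by |EC| = 39.0 and |CL| = 24.3 together: it lies at the intersection of circle(E, 39.0) and circle(L, 24.3). With |EL| = 57.11, the foot of the radical line on EL is 36.70 from E and the perpendicular offset is √(39.0² − 36.70²) = 13.19. Taking the right-of-EL solution: C = (28.60, 0.3740).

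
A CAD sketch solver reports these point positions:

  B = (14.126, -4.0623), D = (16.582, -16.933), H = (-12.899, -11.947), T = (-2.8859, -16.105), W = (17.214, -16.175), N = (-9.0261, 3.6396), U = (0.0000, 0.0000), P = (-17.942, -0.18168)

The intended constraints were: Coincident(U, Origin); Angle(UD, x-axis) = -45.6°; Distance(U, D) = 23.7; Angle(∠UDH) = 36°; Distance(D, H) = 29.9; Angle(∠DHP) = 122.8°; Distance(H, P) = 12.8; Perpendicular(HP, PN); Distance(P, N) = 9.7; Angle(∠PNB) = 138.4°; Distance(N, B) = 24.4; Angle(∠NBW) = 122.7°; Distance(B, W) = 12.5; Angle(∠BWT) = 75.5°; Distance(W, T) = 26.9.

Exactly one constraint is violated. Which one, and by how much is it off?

Distance(W, T) = 26.9 — off by 6.80.

U = (0.00, 0.00) ✓; UD at -45.60° ✓; |UD| = 23.70 ✓; ∠UDH = 36.00° ✓; |DH| = 29.90 ✓; ∠DHP = 122.8° ✓; |HP| = 12.80 ✓; ∠(HP, PN) = 90.00° ✓; |PN| = 9.700 ✓; ∠PNB = 138.4° ✓; |NB| = 24.40 ✓; ∠NBW = 122.7° ✓; |BW| = 12.50 ✓; ∠BWT = 75.50° ✓; |WT| = 20.10 ✗.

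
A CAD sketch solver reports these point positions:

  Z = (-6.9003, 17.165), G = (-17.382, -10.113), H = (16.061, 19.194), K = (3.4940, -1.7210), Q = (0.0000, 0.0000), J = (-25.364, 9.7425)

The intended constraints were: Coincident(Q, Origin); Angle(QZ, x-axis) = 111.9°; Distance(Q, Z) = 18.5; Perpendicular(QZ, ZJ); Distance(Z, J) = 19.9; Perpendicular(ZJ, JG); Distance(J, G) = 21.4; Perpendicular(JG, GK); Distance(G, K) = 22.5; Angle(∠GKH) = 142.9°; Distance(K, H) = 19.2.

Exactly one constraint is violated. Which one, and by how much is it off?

Distance(K, H) = 19.2 — off by 5.20.

Q = (0.00, 0.00) ✓; QZ at 111.9° ✓; |QZ| = 18.50 ✓; ∠(QZ, ZJ) = 90.00° ✓; |ZJ| = 19.90 ✓; ∠(ZJ, JG) = 90.00° ✓; |JG| = 21.40 ✓; ∠(JG, GK) = 90.00° ✓; |GK| = 22.50 ✓; ∠GKH = 142.9° ✓; |KH| = 24.40 ✗.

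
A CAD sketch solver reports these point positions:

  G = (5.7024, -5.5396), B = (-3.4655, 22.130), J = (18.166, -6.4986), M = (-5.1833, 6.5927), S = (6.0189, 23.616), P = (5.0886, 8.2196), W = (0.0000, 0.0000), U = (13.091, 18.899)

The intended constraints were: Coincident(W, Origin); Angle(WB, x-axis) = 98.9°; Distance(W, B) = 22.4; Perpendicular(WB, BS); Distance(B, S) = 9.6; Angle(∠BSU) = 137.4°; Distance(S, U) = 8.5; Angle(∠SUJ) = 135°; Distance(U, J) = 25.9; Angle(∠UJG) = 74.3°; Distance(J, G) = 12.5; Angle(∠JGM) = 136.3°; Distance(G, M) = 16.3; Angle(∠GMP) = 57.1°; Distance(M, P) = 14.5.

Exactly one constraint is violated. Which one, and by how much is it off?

Distance(M, P) = 14.5 — off by 4.10.

W = (0.00, 0.00) ✓; WB at 98.90° ✓; |WB| = 22.40 ✓; ∠(WB, BS) = 90.00° ✓; |BS| = 9.600 ✓; ∠BSU = 137.4° ✓; |SU| = 8.501 ✓; ∠SUJ = 135.0° ✓; |UJ| = 25.90 ✓; ∠UJG = 74.30° ✓; |JG| = 12.50 ✓; ∠JGM = 136.3° ✓; |GM| = 16.30 ✓; ∠GMP = 57.10° ✓; |MP| = 10.40 ✗.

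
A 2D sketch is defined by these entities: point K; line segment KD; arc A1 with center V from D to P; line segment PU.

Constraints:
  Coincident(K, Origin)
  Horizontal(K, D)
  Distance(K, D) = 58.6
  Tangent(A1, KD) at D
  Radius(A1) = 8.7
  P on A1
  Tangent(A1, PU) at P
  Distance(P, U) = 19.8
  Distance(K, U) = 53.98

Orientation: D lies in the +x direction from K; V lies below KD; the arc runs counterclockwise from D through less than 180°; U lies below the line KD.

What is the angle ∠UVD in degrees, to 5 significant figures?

147.03°

Checks: |VP| = 8.700 ✓; ∠(VP, PU) = 90.00° ✓; |PU| = 19.80 ✓; |KU| = 53.98 ✓.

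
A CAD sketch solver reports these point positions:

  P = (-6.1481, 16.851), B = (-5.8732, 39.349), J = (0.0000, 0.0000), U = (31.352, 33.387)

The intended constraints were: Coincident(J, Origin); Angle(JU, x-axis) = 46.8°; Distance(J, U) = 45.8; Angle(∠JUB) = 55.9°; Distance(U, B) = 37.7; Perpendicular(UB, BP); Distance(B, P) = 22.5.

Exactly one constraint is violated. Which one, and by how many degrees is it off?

Perpendicular(UB, BP) — off by 8.40°.

J = (0.00, 0.00) ✓; JU at 46.80° ✓; |JU| = 45.80 ✓; ∠JUB = 55.90° ✓; |UB| = 37.70 ✓; ∠(UB, BP) = 98.40° ✗; |BP| = 22.50 ✓.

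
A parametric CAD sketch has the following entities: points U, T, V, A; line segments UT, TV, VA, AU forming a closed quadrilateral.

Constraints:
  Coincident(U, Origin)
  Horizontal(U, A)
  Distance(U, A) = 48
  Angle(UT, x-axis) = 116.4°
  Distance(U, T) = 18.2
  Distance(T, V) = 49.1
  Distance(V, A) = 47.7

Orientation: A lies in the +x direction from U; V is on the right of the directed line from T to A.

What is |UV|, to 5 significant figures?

30.985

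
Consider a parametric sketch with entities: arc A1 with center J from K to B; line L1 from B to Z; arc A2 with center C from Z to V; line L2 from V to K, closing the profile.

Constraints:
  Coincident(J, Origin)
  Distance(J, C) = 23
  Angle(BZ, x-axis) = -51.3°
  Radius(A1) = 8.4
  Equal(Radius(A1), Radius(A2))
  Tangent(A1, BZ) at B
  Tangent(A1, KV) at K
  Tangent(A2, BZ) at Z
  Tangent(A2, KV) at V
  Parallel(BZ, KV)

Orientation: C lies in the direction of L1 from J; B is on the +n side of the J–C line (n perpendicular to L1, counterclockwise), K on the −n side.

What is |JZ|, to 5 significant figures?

24.486

The slot axis is L1's direction at -51.3°, so u = (cos -51.3°, sin -51.3°) = (0.62524, -0.78043) and n = (−sin -51.3°, cos -51.3°) = (0.78043, 0.62524). J is at the origin and C lies 23.0 along u from J, so C = 23.0·u = (14.381, -17.950). Tangency of A1 to both parallel lines with radius 8.4 puts B and K at J ± 8.4·n: B = (6.5556, 5.2520), K = (-6.5556, -5.2520). Equal radii place Z and V the same way about C: Z = C + 8.4·n = (20.936, -12.698), V = C − 8.4·n = (7.8250, -23.202). Then |JZ| = |Z − J| = 24.486.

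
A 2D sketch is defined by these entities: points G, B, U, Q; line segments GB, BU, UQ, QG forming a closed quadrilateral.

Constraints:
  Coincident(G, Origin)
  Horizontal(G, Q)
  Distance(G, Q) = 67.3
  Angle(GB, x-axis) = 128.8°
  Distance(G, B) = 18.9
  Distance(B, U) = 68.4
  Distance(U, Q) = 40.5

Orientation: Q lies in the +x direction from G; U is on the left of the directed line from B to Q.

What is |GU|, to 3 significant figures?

64.7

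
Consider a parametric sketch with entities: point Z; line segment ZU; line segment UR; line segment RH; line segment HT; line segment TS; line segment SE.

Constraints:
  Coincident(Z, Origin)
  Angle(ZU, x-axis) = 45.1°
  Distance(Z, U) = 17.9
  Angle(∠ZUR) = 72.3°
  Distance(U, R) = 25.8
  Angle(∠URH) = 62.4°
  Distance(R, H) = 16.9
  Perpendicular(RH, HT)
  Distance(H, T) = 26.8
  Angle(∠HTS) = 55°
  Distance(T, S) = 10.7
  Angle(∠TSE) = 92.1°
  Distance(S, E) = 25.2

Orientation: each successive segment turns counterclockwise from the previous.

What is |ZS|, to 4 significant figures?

19.49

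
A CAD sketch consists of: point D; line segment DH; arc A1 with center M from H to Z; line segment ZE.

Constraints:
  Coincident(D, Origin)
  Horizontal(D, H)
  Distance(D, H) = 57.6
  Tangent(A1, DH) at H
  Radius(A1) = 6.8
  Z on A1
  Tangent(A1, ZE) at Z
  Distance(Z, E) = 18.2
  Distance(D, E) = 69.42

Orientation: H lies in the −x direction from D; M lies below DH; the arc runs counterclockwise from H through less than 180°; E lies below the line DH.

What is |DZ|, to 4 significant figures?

64.74

D is at the origin; DH is horizontal with |DH| = 57.6 and H on the −x side, so H = (-57.60, 0.000). Since A1 is tangent to DH there, MH ⟂ DH, so M = H + (0, -6.8) = (-57.60, -6.800). Since MZ ⟂ ZE (tangency), |ME| = √(6.8² + 18.2²) = 19.43 regardless of where Z sits on A1. So E lies on both circle(D, 69.42) and circle(M, 19.43); the below-DH intersection is E = (-64.83, -24.84). Z is the foot of the tangent from E: Z = (-64.40, -6.640).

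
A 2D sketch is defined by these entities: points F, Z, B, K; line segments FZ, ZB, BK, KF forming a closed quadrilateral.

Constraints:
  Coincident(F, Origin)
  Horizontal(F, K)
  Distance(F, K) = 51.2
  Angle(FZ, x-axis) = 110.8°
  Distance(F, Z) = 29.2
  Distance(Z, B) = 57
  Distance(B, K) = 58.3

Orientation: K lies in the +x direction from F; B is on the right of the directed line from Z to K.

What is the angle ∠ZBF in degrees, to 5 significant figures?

10.056°

F is at the origin; F and K share the same y with |FK| = 51.2 and K in +x, so K = (51.2, 0). FZ runs at 110.8° with |FZ| = 29.2, so Z = (-10.369, 27.297). B is determined by |ZB| = 57.0 and |BK| = 58.3 together: it lies at the intersection of circle(Z, 57.0) and circle(K, 58.3). With |ZK| = 67.349, the foot of the radical line on ZK is 32.562 from Z and the perpendicular offset is √(57.0² − 32.562²) = 46.784. Taking the right-of-ZK solution: B = (0.43635, -28.670).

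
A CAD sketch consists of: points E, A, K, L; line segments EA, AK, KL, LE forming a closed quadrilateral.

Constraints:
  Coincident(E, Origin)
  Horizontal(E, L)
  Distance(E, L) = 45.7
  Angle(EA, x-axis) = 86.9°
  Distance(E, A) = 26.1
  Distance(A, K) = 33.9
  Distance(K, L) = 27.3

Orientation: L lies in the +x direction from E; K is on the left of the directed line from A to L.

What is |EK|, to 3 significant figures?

43.4

Checks: |AK| = 33.90 ✓; |KL| = 27.30 ✓.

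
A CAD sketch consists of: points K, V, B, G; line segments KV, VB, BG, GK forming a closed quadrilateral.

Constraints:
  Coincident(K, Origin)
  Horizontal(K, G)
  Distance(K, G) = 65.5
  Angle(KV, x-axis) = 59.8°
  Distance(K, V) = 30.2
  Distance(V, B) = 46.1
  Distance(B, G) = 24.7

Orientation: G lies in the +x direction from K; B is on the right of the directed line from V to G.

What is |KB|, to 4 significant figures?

44.43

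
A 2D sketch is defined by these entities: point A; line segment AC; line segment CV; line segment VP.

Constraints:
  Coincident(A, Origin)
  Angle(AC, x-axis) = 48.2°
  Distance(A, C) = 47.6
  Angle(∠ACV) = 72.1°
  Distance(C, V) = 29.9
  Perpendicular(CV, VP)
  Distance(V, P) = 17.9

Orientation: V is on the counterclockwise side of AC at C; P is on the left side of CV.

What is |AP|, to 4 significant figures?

31.36

∠ACV = 72.1°, so CV runs at 48.2° + (180° − 72.1°) = 156.1° from the x-axis; with |CV| = 29.9, V = C + 29.9·(cos 156.1°, sin 156.1°) = (4.391, 47.60). CV is perpendicular to VP; with |VP| = 17.9 on the left of CV, P = V + 17.9·(-0.4051, -0.9143) = (-2.861, 31.23). Then |AP| = |P − A| = 31.36.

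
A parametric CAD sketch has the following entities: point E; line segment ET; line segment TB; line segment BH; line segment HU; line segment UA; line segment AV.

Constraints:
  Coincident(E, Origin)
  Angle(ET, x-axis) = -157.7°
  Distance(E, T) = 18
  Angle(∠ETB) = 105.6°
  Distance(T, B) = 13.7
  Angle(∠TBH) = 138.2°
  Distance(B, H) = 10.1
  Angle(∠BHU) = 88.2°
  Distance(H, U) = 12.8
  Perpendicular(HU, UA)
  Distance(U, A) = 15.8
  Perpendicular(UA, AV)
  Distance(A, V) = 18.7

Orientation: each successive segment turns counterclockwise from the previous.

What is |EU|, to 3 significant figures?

17.3

E is at the origin; ET runs at -157.7° with length 18.0, so T = (-16.7, -6.83). ∠ETB = 105.6° gives TB at -83.3° from the x-axis; with |TB| = 13.7, B = (-15.1, -20.4). ∠TBH = 138.2° gives BH at -41.5° from the x-axis; with |BH| = 10.1, H = (-7.49, -27.1). ∠BHU = 88.2° gives HU at 50.3° from the x-axis; with |HU| = 12.8, U = (0.685, -17.3). Then |EU| = |U − E| = 17.3.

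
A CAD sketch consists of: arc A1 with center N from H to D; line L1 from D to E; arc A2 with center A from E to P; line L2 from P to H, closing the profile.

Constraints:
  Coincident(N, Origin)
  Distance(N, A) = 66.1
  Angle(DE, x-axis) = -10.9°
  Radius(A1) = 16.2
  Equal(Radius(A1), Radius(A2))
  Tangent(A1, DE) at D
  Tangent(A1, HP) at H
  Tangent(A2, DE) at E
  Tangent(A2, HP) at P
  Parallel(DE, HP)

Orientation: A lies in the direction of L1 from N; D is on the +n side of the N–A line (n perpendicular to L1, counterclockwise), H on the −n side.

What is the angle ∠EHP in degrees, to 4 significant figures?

26.11°

Tangency of A1 to both parallel lines with radius 16.2 puts D and H at N ± 16.2·n: D = (3.063, 15.91), H = (-3.063, -15.91). Equal radii place E and P the same way about A: E = A + 16.2·n = (67.97, 3.409), P = A − 16.2·n = (61.84, -28.41). Then cos ∠EHP = HE·HP / (|HE||HP|), giving 26.11°.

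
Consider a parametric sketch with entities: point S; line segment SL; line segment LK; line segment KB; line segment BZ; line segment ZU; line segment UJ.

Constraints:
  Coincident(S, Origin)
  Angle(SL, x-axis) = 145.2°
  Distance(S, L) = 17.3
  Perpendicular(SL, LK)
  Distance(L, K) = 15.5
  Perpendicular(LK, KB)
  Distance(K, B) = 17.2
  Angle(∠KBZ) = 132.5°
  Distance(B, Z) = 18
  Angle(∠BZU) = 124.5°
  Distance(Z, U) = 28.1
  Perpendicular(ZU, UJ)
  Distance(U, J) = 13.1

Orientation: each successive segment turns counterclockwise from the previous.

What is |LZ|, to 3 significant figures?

29.4

The perpendicularity gives KB at right angles to LK, so KB runs at -34.8°; with |KB| = 17.2, B = (-8.93, -12.7). ∠KBZ = 132.5° gives BZ at 12.7° from the x-axis; with |BZ| = 18.0, Z = (8.63, -8.71). Then |LZ| = |Z − L| = 29.4.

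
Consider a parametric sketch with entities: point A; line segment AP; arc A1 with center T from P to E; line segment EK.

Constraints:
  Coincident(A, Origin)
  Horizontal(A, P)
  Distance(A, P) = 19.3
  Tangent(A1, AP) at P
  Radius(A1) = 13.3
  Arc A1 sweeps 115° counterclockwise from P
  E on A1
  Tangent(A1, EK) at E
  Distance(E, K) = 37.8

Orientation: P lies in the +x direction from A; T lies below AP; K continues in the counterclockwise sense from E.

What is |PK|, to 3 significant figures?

53.3

On A1, P sits at bearing 90° from T; a 115° counterclockwise sweep puts E at bearing 205°, so E = T + 13.3·(cos 205°, sin 205°) = (7.25, -18.9). A1 meets EK tangentially, so TE is at right angles to EK, so EK runs along (−sin 205°, cos 205°); with |EK| = 37.8, K = (23.2, -53.2). Then |PK| = |K − P| = 53.3.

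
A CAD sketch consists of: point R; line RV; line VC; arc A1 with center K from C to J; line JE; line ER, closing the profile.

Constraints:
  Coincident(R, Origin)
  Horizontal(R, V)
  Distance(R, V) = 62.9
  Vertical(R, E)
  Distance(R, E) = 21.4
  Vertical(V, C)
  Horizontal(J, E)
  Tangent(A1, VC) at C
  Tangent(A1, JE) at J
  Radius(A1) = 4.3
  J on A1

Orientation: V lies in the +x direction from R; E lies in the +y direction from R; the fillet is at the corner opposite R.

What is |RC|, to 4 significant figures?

65.18

R is at the origin; R and V share the same y with |RV| = 62.9 and V on the +x side, so V = (62.90, 0.000). R and E share the same x with |RE| = 21.4 and E on the +y side, so E = (0.000, 21.40). The virtual corner opposite R is at (62.90, 21.40). Since A1 is tangent to VC there, KC ⟂ VC and tangency of A1 to JE means the radius KJ is perpendicular to JE, with radius 4.3, so the center K sits 4.3 in from both sides at K = (58.60, 17.10). That places the tangent points at C = (62.90, 17.10) on VC and J = (58.60, 21.40) on JE. Then |RC| = |C − R| = 65.18.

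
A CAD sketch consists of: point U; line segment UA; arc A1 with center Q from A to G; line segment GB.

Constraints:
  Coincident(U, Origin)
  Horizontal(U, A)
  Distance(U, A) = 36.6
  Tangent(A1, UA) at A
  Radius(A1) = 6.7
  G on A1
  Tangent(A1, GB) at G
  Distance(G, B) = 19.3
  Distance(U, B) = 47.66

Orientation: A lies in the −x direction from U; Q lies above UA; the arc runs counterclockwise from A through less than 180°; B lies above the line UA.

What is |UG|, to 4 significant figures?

32.12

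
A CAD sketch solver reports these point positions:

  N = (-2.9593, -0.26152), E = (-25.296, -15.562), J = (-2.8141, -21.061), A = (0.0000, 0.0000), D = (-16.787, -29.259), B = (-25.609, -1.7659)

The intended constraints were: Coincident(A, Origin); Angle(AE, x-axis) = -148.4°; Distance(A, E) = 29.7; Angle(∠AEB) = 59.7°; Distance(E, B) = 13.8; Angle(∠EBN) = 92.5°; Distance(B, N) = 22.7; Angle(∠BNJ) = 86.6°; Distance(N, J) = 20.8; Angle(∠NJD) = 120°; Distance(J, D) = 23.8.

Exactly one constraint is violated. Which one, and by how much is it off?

Distance(J, D) = 23.8 — off by 7.60.

A = (0.00, 0.00) ✓; AE at -148.4° ✓; |AE| = 29.70 ✓; ∠AEB = 59.70° ✓; |EB| = 13.80 ✓; ∠EBN = 92.50° ✓; |BN| = 22.70 ✓; ∠BNJ = 86.60° ✓; |NJ| = 20.80 ✓; ∠NJD = 120.0° ✓; |JD| = 16.20 ✗.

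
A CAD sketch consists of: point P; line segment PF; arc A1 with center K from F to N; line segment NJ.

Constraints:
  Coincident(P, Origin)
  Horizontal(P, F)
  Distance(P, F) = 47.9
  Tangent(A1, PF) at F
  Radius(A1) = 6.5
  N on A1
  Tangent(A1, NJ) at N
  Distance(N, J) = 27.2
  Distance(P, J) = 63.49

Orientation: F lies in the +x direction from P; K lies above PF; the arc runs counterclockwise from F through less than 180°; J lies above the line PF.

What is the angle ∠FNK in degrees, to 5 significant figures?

44.275°

Checks: |KN| = 6.500 ✓; ∠(KN, NJ) = 90.00° ✓; |NJ| = 27.20 ✓; |PJ| = 63.49 ✓.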